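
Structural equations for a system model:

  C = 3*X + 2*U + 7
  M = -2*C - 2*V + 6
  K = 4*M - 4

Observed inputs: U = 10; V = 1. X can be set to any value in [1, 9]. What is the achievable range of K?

Substituting into the C equation gives C = 3*X + 27.
Substituting into the M equation gives M = -6*X - 50.
K becomes -24*X - 204.
Linear in X, so extremes are at the endpoints: X = 1 gives K = -228; X = 9 gives K = -420.

-420 to -228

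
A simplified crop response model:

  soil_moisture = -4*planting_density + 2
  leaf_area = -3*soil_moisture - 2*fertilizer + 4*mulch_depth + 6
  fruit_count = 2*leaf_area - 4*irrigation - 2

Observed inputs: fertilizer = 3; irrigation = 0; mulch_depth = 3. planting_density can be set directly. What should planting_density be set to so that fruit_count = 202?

planting_density = 8

Substituting into the leaf_area equation gives leaf_area = 12*planting_density + 6.
Substituting into the fruit_count equation gives fruit_count = 24*planting_density + 10.
Solve 24*planting_density + 10 = 202: planting_density = (202 - 10) / 24 = 8.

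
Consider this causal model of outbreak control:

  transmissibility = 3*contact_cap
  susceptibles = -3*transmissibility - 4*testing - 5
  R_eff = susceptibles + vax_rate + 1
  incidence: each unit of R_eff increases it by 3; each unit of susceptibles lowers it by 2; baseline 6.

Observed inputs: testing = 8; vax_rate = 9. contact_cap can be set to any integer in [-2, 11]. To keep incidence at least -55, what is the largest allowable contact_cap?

contact_cap = 6

Substituting into the susceptibles equation gives susceptibles = -9*contact_cap - 37.
Substituting into the R_eff equation gives R_eff = -9*contact_cap - 27.
Substituting into the incidence equation gives incidence = -9*contact_cap - 1.
Require -9*contact_cap - 1 ≥ -55, so contact_cap ≤ 6.
The largest integer in [-2, 11] satisfying this is 6.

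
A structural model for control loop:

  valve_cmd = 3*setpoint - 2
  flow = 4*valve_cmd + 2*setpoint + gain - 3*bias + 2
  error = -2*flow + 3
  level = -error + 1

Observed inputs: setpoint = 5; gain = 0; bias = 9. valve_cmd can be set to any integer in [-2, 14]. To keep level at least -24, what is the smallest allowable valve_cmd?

Intervening on valve_cmd fixes its value directly, overriding its dependence on setpoint.
Substituting into the flow equation gives flow = 4*valve_cmd - 15.
Substituting into the error equation gives error = -8*valve_cmd + 33.
Substituting into the level equation gives level = 8*valve_cmd - 32.
Require 8*valve_cmd - 32 ≥ -24, so valve_cmd ≥ 1.
The smallest integer in [-2, 14] satisfying this is 1.

valve_cmd = 1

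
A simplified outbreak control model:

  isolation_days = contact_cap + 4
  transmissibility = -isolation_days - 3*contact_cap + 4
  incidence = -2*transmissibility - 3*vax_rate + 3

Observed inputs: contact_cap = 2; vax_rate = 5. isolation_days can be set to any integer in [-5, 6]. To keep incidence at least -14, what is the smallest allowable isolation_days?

isolation_days = -3

Intervening on isolation_days fixes its value directly, overriding its dependence on contact_cap.
Substituting into the transmissibility equation gives transmissibility = -isolation_days - 2.
incidence becomes 2*isolation_days - 8.
Require 2*isolation_days - 8 ≥ -14, so isolation_days ≥ -3.
The smallest integer in [-5, 6] satisfying this is -3.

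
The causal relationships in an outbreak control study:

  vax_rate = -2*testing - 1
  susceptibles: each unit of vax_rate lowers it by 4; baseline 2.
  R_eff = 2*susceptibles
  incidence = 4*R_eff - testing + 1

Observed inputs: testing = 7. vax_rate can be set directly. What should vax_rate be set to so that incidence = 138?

vax_rate = -4

Intervening on vax_rate fixes its value directly, overriding its dependence on testing.
Substituting into the R_eff equation gives R_eff = -8*vax_rate + 4.
Substituting into the incidence equation gives incidence = -32*vax_rate + 10.
Solve -32*vax_rate + 10 = 138: vax_rate = (138 - 10) / -32 = -4.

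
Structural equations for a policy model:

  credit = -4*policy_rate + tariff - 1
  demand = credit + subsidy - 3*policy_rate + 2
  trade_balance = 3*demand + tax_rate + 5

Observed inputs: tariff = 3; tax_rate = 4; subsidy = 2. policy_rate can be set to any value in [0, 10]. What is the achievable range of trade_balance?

-183 to 27

Substituting into the credit equation gives credit = -4*policy_rate + 2.
demand becomes -7*policy_rate + 6.
This gives trade_balance = -21*policy_rate + 27.
Linear in policy_rate, so extremes are at the endpoints: policy_rate = 0 gives trade_balance = 27; policy_rate = 10 gives trade_balance = -183.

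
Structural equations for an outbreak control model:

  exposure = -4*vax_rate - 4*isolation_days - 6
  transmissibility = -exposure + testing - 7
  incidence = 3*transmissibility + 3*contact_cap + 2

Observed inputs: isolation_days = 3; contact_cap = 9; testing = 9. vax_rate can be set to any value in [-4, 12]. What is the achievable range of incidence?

41 to 233

Substituting into the exposure equation gives exposure = -4*vax_rate - 18.
So transmissibility = 4*vax_rate + 20.
So incidence = 12*vax_rate + 89.
Linear in vax_rate, so extremes are at the endpoints: vax_rate = -4 gives incidence = 41; vax_rate = 12 gives incidence = 233.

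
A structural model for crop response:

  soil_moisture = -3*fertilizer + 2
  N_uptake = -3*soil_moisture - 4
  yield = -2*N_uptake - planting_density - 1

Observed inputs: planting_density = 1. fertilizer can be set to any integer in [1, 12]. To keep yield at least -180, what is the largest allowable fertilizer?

fertilizer = 11

Substituting into the N_uptake equation gives N_uptake = 9*fertilizer - 10.
yield becomes -18*fertilizer + 18.
Require -18*fertilizer + 18 ≥ -180, so fertilizer ≤ 11.
The largest integer in [1, 12] satisfying this is 11.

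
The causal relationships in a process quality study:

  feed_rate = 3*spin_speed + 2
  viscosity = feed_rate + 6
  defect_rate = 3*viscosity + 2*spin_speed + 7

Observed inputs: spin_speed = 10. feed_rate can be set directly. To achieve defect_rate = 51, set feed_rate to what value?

feed_rate = 2

Intervening on feed_rate fixes its value directly, overriding its dependence on spin_speed.
Substituting into the defect_rate equation gives defect_rate = 3*feed_rate + 45.
Solve 3*feed_rate + 45 = 51: feed_rate = (51 - 45) / 3 = 2.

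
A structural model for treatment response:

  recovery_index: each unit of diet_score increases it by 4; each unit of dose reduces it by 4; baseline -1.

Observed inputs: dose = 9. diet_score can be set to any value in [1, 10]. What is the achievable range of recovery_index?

-33 to 3

Substituting into the recovery_index equation gives recovery_index = 4*diet_score - 37.
Linear in diet_score, so extremes are at the endpoints: diet_score = 1 gives recovery_index = -33; diet_score = 10 gives recovery_index = 3.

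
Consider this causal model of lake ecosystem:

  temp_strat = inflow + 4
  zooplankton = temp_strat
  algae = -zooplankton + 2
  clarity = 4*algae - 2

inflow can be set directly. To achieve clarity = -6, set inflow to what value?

inflow = -1

Substituting into the zooplankton equation gives zooplankton = inflow + 4.
algae becomes -inflow - 2.
Substituting into the clarity equation gives clarity = -4*inflow - 10.
Solve -4*inflow - 10 = -6: inflow = (-6 + 10) / -4 = -1.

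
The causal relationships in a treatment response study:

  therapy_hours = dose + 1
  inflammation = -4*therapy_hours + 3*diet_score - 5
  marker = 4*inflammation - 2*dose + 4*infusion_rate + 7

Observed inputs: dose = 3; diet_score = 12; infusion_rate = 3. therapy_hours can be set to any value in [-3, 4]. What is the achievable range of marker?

73 to 185

Intervening on therapy_hours fixes its value directly, overriding its dependence on dose.
Substituting into the inflammation equation gives inflammation = -4*therapy_hours + 31.
Substituting into the marker equation gives marker = -16*therapy_hours + 137.
Linear in therapy_hours, so extremes are at the endpoints: therapy_hours = -3 gives marker = 185; therapy_hours = 4 gives marker = 73.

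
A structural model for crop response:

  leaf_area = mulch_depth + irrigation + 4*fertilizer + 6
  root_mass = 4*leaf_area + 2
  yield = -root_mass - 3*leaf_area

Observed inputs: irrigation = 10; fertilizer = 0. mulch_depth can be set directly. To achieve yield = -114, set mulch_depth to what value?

mulch_depth = 0

Substituting into the leaf_area equation gives leaf_area = mulch_depth + 16.
So root_mass = 4*mulch_depth + 66.
Substituting into the yield equation gives yield = -7*mulch_depth - 114.
Solve -7*mulch_depth - 114 = -114: mulch_depth = (-114 + 114) / -7 = 0.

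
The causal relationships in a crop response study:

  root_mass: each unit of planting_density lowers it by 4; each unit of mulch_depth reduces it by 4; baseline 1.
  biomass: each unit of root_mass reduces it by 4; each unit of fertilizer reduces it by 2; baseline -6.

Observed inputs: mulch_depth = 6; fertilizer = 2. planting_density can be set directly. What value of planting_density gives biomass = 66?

planting_density = -1

Substituting into the root_mass equation gives root_mass = -4*planting_density - 23.
Substituting into the biomass equation gives biomass = 16*planting_density + 82.
Solve 16*planting_density + 82 = 66: planting_density = (66 - 82) / 16 = -1.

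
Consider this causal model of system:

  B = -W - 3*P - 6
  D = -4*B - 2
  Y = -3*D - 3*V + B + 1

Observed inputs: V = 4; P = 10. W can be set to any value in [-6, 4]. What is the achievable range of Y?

-525 to -395

Substituting into the B equation gives B = -W - 36.
Substituting into the D equation gives D = 4*W + 142.
Substituting into the Y equation gives Y = -13*W - 473.
Linear in W, so extremes are at the endpoints: W = -6 gives Y = -395; W = 4 gives Y = -525.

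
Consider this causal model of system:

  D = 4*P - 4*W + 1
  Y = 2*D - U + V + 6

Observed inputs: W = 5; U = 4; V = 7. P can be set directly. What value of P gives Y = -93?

P = -8

Substituting into the D equation gives D = 4*P - 19.
So Y = 8*P - 29.
Solve 8*P - 29 = -93: P = (-93 + 29) / 8 = -8.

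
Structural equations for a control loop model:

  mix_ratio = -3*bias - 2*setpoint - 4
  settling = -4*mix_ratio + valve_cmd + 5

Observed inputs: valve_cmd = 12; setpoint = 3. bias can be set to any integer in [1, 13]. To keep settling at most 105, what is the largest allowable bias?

bias = 4

Substituting into the mix_ratio equation gives mix_ratio = -3*bias - 10.
settling becomes 12*bias + 57.
Require 12*bias + 57 ≤ 105, so bias ≤ 4.
The largest integer in [1, 13] satisfying this is 4.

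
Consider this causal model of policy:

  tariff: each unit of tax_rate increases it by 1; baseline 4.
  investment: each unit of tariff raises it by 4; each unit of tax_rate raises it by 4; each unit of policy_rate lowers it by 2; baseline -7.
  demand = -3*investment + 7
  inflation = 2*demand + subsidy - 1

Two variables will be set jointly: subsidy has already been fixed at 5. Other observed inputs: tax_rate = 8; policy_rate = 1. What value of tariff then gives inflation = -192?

tariff = 3

With subsidy held at 5:
Intervening on tariff fixes its value directly, overriding its dependence on tax_rate.
Substituting into the investment equation gives investment = 4*tariff + 23.
Substituting into the demand equation gives demand = -12*tariff - 62.
Substituting into the inflation equation gives inflation = -24*tariff - 120.
Solve -24*tariff - 120 = -192: tariff = (-192 + 120) / -24 = 3.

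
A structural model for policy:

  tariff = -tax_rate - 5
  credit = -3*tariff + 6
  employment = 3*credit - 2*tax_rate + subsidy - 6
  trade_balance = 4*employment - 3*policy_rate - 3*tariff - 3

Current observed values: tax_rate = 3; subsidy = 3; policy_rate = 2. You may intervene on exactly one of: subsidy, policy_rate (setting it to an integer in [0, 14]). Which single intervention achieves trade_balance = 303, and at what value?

Intervening on subsidy: trade_balance = 4*subsidy + 327. Reaching 303 requires subsidy = -6, outside [0, 14].
Intervening on policy_rate: with other inputs at their observed values, trade_balance = -3*policy_rate + 345. Solving for 303 gives policy_rate = 14, within [0, 14].

set policy_rate = 14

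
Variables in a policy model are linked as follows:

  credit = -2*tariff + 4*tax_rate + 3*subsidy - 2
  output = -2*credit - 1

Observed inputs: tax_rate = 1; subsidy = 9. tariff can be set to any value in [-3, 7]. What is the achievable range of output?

Substituting into the credit equation gives credit = -2*tariff + 29.
Substituting into the output equation gives output = 4*tariff - 59.
Linear in tariff, so extremes are at the endpoints: tariff = -3 gives output = -71; tariff = 7 gives output = -31.

-71 to -31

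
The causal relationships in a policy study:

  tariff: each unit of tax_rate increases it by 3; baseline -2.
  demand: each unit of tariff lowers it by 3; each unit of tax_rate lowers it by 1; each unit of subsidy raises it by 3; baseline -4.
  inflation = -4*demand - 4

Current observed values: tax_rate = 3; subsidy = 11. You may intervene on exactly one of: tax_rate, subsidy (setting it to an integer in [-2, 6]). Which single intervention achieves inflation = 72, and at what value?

Intervening on tax_rate: inflation = 40*tax_rate - 144. Reaching 72 requires tax_rate = 27/5, not an integer.
Intervening on subsidy: with other inputs at their observed values, inflation = -12*subsidy + 108. Solving for 72 gives subsidy = 3, within [-2, 6].

set subsidy = 3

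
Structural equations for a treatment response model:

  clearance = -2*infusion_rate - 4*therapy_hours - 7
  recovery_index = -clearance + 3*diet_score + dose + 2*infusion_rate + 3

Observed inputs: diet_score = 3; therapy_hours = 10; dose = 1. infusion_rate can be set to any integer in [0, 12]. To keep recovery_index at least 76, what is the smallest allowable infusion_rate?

infusion_rate = 4

Substituting into the clearance equation gives clearance = -2*infusion_rate - 47.
So recovery_index = 4*infusion_rate + 60.
Require 4*infusion_rate + 60 ≥ 76, so infusion_rate ≥ 4.
The smallest integer in [0, 12] satisfying this is 4.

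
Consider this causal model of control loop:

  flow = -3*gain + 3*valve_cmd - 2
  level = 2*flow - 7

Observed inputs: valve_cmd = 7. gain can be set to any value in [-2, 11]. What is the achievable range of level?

-35 to 43

Substituting into the flow equation gives flow = -3*gain + 19.
This gives level = -6*gain + 31.
Linear in gain, so extremes are at the endpoints: gain = -2 gives level = 43; gain = 11 gives level = -35.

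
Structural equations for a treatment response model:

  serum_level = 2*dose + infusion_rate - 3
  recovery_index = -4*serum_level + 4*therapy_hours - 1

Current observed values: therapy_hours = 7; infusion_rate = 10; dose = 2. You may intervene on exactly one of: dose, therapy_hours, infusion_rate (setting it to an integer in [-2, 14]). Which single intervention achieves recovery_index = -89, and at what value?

Intervening on dose: with other inputs at their observed values, recovery_index = -8*dose - 1. Solving for -89 gives dose = 11, within [-2, 14].
Intervening on therapy_hours: recovery_index = 4*therapy_hours - 45. Reaching -89 requires therapy_hours = -11, outside [-2, 14].
Intervening on infusion_rate: recovery_index = -4*infusion_rate + 23. Reaching -89 requires infusion_rate = 28, outside [-2, 14].

set dose = 11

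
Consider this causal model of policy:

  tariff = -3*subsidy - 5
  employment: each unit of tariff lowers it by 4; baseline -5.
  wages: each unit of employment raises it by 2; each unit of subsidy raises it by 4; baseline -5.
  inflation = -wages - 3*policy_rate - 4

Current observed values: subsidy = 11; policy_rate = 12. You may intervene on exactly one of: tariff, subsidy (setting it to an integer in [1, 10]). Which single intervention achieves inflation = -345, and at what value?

set subsidy = 10

Intervening on tariff: inflation = 8*tariff - 69. Reaching -345 requires tariff = -69/2, not an integer.
Intervening on subsidy: with other inputs at their observed values, inflation = -28*subsidy - 65. Solving for -345 gives subsidy = 10, within [1, 10].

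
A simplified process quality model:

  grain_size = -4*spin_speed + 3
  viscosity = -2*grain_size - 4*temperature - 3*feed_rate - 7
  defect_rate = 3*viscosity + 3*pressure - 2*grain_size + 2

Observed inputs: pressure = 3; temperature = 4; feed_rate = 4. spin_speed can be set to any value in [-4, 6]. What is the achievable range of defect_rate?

Substituting into the viscosity equation gives viscosity = 8*spin_speed - 41.
Substituting into the defect_rate equation gives defect_rate = 32*spin_speed - 118.
Linear in spin_speed, so extremes are at the endpoints: spin_speed = -4 gives defect_rate = -246; spin_speed = 6 gives defect_rate = 74.

-246 to 74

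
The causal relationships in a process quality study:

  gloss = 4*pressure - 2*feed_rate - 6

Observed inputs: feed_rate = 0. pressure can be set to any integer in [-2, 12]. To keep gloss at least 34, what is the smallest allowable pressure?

pressure = 10

Substituting into the gloss equation gives gloss = 4*pressure - 6.
Require 4*pressure - 6 ≥ 34, so pressure ≥ 10.
The smallest integer in [-2, 12] satisfying this is 10.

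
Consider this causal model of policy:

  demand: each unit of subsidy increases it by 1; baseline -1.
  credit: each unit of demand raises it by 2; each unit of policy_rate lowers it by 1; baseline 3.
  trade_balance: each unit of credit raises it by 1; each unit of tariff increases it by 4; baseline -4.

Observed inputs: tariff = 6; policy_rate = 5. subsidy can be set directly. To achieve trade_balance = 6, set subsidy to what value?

subsidy = -5

Substituting into the credit equation gives credit = 2*subsidy - 4.
This gives trade_balance = 2*subsidy + 16.
Solve 2*subsidy + 16 = 6: subsidy = (6 - 16) / 2 = -5.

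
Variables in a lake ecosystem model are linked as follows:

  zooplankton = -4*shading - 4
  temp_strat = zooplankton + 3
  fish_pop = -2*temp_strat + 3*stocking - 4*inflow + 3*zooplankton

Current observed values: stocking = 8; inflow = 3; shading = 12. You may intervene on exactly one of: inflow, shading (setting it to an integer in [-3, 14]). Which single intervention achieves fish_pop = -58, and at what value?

Intervening on inflow: with other inputs at their observed values, fish_pop = -4*inflow - 34. Solving for -58 gives inflow = 6, within [-3, 14].
Intervening on shading: fish_pop = -4*shading + 2. Reaching -58 requires shading = 15, outside [-3, 14].

set inflow = 6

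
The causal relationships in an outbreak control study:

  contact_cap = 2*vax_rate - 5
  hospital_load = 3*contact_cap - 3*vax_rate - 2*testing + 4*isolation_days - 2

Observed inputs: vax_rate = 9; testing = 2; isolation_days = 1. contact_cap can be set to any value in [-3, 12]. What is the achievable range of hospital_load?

-38 to 7

Intervening on contact_cap fixes its value directly, overriding its dependence on vax_rate.
Substituting into the hospital_load equation gives hospital_load = 3*contact_cap - 29.
Linear in contact_cap, so extremes are at the endpoints: contact_cap = -3 gives hospital_load = -38; contact_cap = 12 gives hospital_load = 7.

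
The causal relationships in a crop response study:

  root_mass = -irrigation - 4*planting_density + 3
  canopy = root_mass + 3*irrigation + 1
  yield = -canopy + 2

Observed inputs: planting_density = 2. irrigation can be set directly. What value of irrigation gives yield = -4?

irrigation = 5

Substituting into the root_mass equation gives root_mass = -irrigation - 5.
canopy becomes 2*irrigation - 4.
Substituting into the yield equation gives yield = -2*irrigation + 6.
Solve -2*irrigation + 6 = -4: irrigation = (-4 - 6) / -2 = 5.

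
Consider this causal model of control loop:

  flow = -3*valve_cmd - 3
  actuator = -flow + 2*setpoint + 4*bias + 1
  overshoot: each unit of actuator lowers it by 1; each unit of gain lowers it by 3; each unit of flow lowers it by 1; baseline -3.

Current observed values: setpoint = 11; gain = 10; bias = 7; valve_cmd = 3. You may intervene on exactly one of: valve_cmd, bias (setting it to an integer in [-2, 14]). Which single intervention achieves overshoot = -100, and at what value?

set bias = 11

Intervening on valve_cmd: the paths from valve_cmd to overshoot cancel (net effect zero), leaving overshoot = -84; -100 is unreachable this way.
Intervening on bias: with other inputs at their observed values, overshoot = -4*bias - 56. Solving for -100 gives bias = 11, within [-2, 14].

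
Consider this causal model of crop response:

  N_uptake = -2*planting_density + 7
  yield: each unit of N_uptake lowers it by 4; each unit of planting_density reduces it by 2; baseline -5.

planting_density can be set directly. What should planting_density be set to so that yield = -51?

planting_density = -3

Substituting into the yield equation gives yield = 6*planting_density - 33.
Solve 6*planting_density - 33 = -51: planting_density = (-51 + 33) / 6 = -3.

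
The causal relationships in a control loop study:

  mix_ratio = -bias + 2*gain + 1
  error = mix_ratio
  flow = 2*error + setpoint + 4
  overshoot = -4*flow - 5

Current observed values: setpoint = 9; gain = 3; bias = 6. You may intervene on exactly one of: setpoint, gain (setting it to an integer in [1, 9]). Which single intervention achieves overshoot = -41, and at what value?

Intervening on setpoint: with other inputs at their observed values, overshoot = -4*setpoint - 29. Solving for -41 gives setpoint = 3, within [1, 9].
Intervening on gain: overshoot = -16*gain - 17. Reaching -41 requires gain = 3/2, not an integer.

set setpoint = 3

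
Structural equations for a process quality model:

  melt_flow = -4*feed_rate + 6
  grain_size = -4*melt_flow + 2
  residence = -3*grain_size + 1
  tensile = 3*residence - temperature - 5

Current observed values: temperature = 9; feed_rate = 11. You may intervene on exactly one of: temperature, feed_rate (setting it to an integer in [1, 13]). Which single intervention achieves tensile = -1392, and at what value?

set temperature = 4

Intervening on temperature: with other inputs at their observed values, tensile = -temperature - 1388. Solving for -1392 gives temperature = 4, within [1, 13].
Intervening on feed_rate: tensile = -144*feed_rate + 187. Reaching -1392 requires feed_rate = 1579/144, not an integer.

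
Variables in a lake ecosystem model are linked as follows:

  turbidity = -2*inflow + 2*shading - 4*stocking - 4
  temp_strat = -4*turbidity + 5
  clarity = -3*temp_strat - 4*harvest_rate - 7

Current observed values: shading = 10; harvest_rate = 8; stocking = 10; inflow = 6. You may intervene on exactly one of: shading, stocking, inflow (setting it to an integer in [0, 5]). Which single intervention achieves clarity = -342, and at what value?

Intervening on shading: clarity = 24*shading - 726. Reaching -342 requires shading = 16, outside [0, 5].
Intervening on stocking: clarity = -48*stocking - 6. Reaching -342 requires stocking = 7, outside [0, 5].
Intervening on inflow: with other inputs at their observed values, clarity = -24*inflow - 342. Solving for -342 gives inflow = 0, within [0, 5].

set inflow = 0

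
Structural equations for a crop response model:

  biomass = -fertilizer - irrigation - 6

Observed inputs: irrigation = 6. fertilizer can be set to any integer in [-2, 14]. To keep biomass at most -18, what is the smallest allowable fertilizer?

fertilizer = 6

Substituting into the biomass equation gives biomass = -fertilizer - 12.
Require -fertilizer - 12 ≤ -18, so fertilizer ≥ 6.
The smallest integer in [-2, 14] satisfying this is 6.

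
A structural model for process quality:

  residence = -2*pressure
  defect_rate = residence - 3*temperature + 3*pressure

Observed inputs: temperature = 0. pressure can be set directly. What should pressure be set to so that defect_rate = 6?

pressure = 6

Substituting into the defect_rate equation gives defect_rate = pressure.
Solve pressure = 6: pressure = 6 / 1 = 6.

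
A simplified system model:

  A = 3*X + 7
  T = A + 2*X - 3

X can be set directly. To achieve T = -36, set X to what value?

X = -8

Substituting into the T equation gives T = 5*X + 4.
Solve 5*X + 4 = -36: X = (-36 - 4) / 5 = -8.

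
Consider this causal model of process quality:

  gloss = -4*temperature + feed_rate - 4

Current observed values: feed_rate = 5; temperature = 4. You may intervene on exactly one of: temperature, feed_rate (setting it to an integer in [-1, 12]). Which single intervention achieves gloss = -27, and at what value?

Intervening on temperature: with other inputs at their observed values, gloss = -4*temperature + 1. Solving for -27 gives temperature = 7, within [-1, 12].
Intervening on feed_rate: gloss = feed_rate - 20. Reaching -27 requires feed_rate = -7, outside [-1, 12].

set temperature = 7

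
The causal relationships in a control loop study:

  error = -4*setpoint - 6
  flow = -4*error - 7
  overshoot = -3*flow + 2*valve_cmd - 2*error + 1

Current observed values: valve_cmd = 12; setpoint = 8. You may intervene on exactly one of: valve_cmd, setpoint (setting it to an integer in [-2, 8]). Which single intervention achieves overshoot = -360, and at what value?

set valve_cmd = -1

Intervening on valve_cmd: with other inputs at their observed values, overshoot = 2*valve_cmd - 358. Solving for -360 gives valve_cmd = -1, within [-2, 8].
Intervening on setpoint: overshoot = -40*setpoint - 14. Reaching -360 requires setpoint = 173/20, not an integer.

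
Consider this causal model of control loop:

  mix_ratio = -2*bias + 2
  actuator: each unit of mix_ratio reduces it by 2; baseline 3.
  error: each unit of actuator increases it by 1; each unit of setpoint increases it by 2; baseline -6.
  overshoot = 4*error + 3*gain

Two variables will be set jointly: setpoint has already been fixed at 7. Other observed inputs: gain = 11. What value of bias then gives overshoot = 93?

bias = 2

With setpoint held at 7:
Substituting into the actuator equation gives actuator = 4*bias - 1.
error becomes 4*bias + 7.
Substituting into the overshoot equation gives overshoot = 16*bias + 61.
Solve 16*bias + 61 = 93: bias = (93 - 61) / 16 = 2.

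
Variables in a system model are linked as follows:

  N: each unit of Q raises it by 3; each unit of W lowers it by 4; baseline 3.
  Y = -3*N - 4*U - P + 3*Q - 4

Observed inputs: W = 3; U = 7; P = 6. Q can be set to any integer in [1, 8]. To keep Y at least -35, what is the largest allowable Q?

Q = 4

Substituting into the N equation gives N = 3*Q - 9.
Substituting into the Y equation gives Y = -6*Q - 11.
Require -6*Q - 11 ≥ -35, so Q ≤ 4.
The largest integer in [1, 8] satisfying this is 4.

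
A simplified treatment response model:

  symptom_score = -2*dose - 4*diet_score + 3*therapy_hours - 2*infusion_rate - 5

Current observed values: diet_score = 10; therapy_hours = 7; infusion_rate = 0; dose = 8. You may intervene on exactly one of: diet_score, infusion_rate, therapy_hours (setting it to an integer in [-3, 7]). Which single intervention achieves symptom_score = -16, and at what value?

Intervening on diet_score: with other inputs at their observed values, symptom_score = -4*diet_score. Solving for -16 gives diet_score = 4, within [-3, 7].
Intervening on infusion_rate: symptom_score = -2*infusion_rate - 40. Reaching -16 requires infusion_rate = -12, outside [-3, 7].
Intervening on therapy_hours: symptom_score = 3*therapy_hours - 61. Reaching -16 requires therapy_hours = 15, outside [-3, 7].

set diet_score = 4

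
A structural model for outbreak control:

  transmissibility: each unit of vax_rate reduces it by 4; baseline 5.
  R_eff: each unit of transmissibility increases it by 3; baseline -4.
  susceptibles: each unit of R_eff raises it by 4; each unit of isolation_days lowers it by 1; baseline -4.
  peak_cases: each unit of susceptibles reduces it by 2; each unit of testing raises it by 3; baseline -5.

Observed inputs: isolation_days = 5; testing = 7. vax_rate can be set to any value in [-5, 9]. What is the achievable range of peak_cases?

-534 to 810

Substituting into the R_eff equation gives R_eff = -12*vax_rate + 11.
Substituting into the susceptibles equation gives susceptibles = -48*vax_rate + 35.
Substituting into the peak_cases equation gives peak_cases = 96*vax_rate - 54.
Linear in vax_rate, so extremes are at the endpoints: vax_rate = -5 gives peak_cases = -534; vax_rate = 9 gives peak_cases = 810.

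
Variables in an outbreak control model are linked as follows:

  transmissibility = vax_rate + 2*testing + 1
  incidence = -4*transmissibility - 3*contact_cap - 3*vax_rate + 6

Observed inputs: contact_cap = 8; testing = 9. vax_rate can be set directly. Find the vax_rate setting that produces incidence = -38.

Substituting into the transmissibility equation gives transmissibility = vax_rate + 19.
Substituting into the incidence equation gives incidence = -7*vax_rate - 94.
Solve -7*vax_rate - 94 = -38: vax_rate = (-38 + 94) / -7 = -8.

vax_rate = -8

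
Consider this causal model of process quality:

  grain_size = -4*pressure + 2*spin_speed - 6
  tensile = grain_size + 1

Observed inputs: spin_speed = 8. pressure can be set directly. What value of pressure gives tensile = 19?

Substituting into the grain_size equation gives grain_size = -4*pressure + 10.
Substituting into the tensile equation gives tensile = -4*pressure + 11.
Solve -4*pressure + 11 = 19: pressure = (19 - 11) / -4 = -2.

pressure = -2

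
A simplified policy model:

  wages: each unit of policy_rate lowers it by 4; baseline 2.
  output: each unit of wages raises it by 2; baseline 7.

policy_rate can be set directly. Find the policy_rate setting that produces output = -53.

policy_rate = 8

Substituting into the output equation gives output = -8*policy_rate + 11.
Solve -8*policy_rate + 11 = -53: policy_rate = (-53 - 11) / -8 = 8.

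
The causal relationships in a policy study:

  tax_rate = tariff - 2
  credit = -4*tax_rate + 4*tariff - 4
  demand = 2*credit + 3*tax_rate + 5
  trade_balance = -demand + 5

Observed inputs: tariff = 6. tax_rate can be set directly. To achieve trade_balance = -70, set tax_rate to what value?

Intervening on tax_rate fixes its value directly, overriding its dependence on tariff.
Substituting into the credit equation gives credit = -4*tax_rate + 20.
So demand = -5*tax_rate + 45.
Substituting into the trade_balance equation gives trade_balance = 5*tax_rate - 40.
Solve 5*tax_rate - 40 = -70: tax_rate = (-70 + 40) / 5 = -6.

tax_rate = -6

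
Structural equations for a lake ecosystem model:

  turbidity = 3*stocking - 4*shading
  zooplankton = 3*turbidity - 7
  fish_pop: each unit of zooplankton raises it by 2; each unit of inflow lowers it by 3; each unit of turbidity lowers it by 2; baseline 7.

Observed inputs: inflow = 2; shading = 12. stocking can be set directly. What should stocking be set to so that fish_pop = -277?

stocking = -6

Substituting into the turbidity equation gives turbidity = 3*stocking - 48.
Substituting into the zooplankton equation gives zooplankton = 9*stocking - 151.
Substituting into the fish_pop equation gives fish_pop = 12*stocking - 205.
Solve 12*stocking - 205 = -277: stocking = (-277 + 205) / 12 = -6.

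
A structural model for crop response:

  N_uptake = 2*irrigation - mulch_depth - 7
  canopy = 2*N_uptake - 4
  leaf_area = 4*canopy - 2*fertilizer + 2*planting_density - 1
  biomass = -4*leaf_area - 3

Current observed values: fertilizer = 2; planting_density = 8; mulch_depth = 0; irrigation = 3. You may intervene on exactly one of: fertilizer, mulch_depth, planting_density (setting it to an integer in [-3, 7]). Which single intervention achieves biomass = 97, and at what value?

set planting_density = 2

Intervening on fertilizer: biomass = 8*fertilizer + 33. Reaching 97 requires fertilizer = 8, outside [-3, 7].
Intervening on mulch_depth: biomass = 32*mulch_depth + 49. Reaching 97 requires mulch_depth = 3/2, not an integer.
Intervening on planting_density: with other inputs at their observed values, biomass = -8*planting_density + 113. Solving for 97 gives planting_density = 2, within [-3, 7].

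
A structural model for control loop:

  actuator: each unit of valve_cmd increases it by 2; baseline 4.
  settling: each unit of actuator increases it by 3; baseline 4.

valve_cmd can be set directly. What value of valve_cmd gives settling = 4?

Substituting into the settling equation gives settling = 6*valve_cmd + 16.
Solve 6*valve_cmd + 16 = 4: valve_cmd = (4 - 16) / 6 = -2.

valve_cmd = -2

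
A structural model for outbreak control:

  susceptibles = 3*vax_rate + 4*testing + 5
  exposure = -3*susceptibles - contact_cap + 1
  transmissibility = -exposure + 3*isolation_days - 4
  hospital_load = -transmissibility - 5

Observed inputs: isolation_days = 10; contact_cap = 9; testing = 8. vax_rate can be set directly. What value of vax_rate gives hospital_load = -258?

Substituting into the susceptibles equation gives susceptibles = 3*vax_rate + 37.
exposure becomes -9*vax_rate - 119.
Substituting into the transmissibility equation gives transmissibility = 9*vax_rate + 145.
So hospital_load = -9*vax_rate - 150.
Solve -9*vax_rate - 150 = -258: vax_rate = (-258 + 150) / -9 = 12.

vax_rate = 12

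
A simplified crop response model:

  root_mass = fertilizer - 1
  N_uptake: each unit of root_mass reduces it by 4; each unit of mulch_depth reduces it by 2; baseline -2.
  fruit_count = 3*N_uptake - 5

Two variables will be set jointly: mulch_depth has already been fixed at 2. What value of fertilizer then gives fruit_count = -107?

fertilizer = 8

With mulch_depth held at 2:
Substituting into the N_uptake equation gives N_uptake = -4*fertilizer - 2.
Substituting into the fruit_count equation gives fruit_count = -12*fertilizer - 11.
Solve -12*fertilizer - 11 = -107: fertilizer = (-107 + 11) / -12 = 8.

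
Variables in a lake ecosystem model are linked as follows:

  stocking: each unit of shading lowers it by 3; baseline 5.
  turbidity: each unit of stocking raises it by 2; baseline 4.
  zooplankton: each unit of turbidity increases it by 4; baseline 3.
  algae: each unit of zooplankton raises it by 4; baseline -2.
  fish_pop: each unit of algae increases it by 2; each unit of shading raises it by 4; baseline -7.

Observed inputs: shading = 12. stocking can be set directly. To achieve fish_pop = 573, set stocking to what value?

stocking = 6

Intervening on stocking fixes its value directly, overriding its dependence on shading.
Substituting into the zooplankton equation gives zooplankton = 8*stocking + 19.
So algae = 32*stocking + 74.
Substituting into the fish_pop equation gives fish_pop = 64*stocking + 189.
Solve 64*stocking + 189 = 573: stocking = (573 - 189) / 64 = 6.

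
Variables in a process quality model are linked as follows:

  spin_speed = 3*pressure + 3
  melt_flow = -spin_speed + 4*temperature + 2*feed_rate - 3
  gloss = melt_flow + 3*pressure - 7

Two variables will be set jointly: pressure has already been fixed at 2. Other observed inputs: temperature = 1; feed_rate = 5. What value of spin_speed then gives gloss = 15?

spin_speed = -5

With pressure held at 2:
Intervening on spin_speed fixes its value directly, overriding its dependence on pressure.
Substituting into the melt_flow equation gives melt_flow = -spin_speed + 11.
Substituting into the gloss equation gives gloss = -spin_speed + 10.
Solve -spin_speed + 10 = 15: spin_speed = (15 - 10) / -1 = -5.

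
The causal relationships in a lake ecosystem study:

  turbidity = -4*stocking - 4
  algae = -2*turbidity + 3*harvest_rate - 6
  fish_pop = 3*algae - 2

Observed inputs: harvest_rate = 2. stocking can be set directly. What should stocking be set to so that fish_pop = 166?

stocking = 6

Substituting into the algae equation gives algae = 8*stocking + 8.
Substituting into the fish_pop equation gives fish_pop = 24*stocking + 22.
Solve 24*stocking + 22 = 166: stocking = (166 - 22) / 24 = 6.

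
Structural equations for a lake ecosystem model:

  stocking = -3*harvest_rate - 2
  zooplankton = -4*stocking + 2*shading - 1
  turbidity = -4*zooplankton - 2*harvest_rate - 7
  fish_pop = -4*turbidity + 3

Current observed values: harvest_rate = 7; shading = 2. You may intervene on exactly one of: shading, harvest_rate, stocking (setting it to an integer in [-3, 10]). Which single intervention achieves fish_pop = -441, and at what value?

Intervening on shading: fish_pop = 32*shading + 1543. Reaching -441 requires shading = -62, outside [-3, 10].
Intervening on harvest_rate: fish_pop = 200*harvest_rate + 207. Reaching -441 requires harvest_rate = -81/25, not an integer.
Intervening on stocking: with other inputs at their observed values, fish_pop = -64*stocking + 135. Solving for -441 gives stocking = 9, within [-3, 10].

set stocking = 9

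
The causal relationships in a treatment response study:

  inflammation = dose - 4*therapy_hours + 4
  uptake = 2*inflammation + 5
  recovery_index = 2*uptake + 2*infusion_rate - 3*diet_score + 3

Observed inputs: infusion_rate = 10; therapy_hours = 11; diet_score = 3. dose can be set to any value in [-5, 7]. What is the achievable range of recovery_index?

Substituting into the inflammation equation gives inflammation = dose - 40.
So uptake = 2*dose - 75.
This gives recovery_index = 4*dose - 136.
Linear in dose, so extremes are at the endpoints: dose = -5 gives recovery_index = -156; dose = 7 gives recovery_index = -108.

-156 to -108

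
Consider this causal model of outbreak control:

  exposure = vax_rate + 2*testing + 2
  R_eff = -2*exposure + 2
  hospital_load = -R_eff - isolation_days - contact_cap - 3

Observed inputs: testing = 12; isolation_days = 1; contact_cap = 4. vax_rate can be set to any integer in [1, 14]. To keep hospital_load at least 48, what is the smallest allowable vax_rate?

Substituting into the exposure equation gives exposure = vax_rate + 26.
So R_eff = -2*vax_rate - 50.
Substituting into the hospital_load equation gives hospital_load = 2*vax_rate + 42.
Require 2*vax_rate + 42 ≥ 48, so vax_rate ≥ 3.
The smallest integer in [1, 14] satisfying this is 3.

vax_rate = 3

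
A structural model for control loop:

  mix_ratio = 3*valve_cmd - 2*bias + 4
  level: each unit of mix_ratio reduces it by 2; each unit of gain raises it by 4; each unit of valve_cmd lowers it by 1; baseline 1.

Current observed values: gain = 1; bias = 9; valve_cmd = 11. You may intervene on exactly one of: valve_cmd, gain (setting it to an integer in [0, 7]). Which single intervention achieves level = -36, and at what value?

Intervening on valve_cmd: level = -7*valve_cmd + 33. Reaching -36 requires valve_cmd = 69/7, not an integer.
Intervening on gain: with other inputs at their observed values, level = 4*gain - 48. Solving for -36 gives gain = 3, within [0, 7].

set gain = 3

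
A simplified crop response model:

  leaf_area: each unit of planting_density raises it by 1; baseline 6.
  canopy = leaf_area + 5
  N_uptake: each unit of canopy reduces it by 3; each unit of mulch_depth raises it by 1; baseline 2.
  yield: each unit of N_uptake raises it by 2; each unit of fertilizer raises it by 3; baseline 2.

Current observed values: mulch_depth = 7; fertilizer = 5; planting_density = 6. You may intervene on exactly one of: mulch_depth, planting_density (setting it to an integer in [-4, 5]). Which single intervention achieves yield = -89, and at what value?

set mulch_depth = -4

Intervening on mulch_depth: with other inputs at their observed values, yield = 2*mulch_depth - 81. Solving for -89 gives mulch_depth = -4, within [-4, 5].
Intervening on planting_density: yield = -6*planting_density - 31. Reaching -89 requires planting_density = 29/3, not an integer.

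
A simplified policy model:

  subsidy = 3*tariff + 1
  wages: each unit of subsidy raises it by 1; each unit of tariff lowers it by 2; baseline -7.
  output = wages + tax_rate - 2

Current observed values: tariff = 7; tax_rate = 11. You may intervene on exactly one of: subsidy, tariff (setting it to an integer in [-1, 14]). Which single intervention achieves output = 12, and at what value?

Intervening on subsidy: output = subsidy - 12. Reaching 12 requires subsidy = 24, outside [-1, 14].
Intervening on tariff: with other inputs at their observed values, output = tariff + 3. Solving for 12 gives tariff = 9, within [-1, 14].

set tariff = 9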